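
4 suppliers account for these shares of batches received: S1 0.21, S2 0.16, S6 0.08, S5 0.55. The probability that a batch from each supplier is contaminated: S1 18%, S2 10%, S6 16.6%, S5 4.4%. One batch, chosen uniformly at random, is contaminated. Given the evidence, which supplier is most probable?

S1

Prior × likelihood for each hypothesis:
  S1: 0.21 × 0.18 = 0.0378
  S2: 0.16 × 0.1 = 0.016
  S6: 0.08 × 0.166 = 0.01328
  S5: 0.55 × 0.044 = 0.0242
Normalizing constant = 0.09128.
Largest term belongs to S1, so S1 is most probable.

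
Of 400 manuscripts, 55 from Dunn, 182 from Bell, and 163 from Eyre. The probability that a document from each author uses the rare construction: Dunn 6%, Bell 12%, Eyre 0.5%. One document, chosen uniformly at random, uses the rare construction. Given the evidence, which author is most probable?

Unnormalized posteriors (prior × likelihood):
  Dunn: 0.1375 × 0.06 = 0.00825
  Bell: 0.455 × 0.12 = 0.0546
  Eyre: 0.4075 × 0.005 = 0.0020375
Sum = 0.0648875.
Largest term belongs to Bell, so Bell is most probable.

Bell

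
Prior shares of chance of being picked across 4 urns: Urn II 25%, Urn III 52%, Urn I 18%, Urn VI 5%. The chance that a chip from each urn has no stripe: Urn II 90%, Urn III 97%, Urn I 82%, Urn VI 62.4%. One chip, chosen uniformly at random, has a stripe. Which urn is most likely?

Urn I

Taking complements, P(striped | each) = Urn II 0.1, Urn III 0.03, Urn I 0.18, Urn VI 0.376.
Unnormalized posteriors (prior × likelihood):
  Urn II: 0.25 × 0.1 = 0.025
  Urn III: 0.52 × 0.03 = 0.0156
  Urn I: 0.18 × 0.18 = 0.0324
  Urn VI: 0.05 × 0.376 = 0.0188
Total = 0.0918.
Largest term belongs to Urn I, so Urn I is most probable.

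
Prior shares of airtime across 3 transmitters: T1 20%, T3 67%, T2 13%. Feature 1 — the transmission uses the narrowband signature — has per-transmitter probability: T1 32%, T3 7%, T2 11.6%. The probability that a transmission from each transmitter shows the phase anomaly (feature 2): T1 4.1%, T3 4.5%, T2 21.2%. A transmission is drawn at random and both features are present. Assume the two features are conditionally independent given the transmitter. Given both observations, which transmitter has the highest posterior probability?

By Bayes' rule, posterior ∝ prior × likelihood:
  T1: 0.2 × 0.32 × 0.041 = 0.002624
  T3: 0.67 × 0.07 × 0.045 = 0.0021105
  T2: 0.13 × 0.116 × 0.212 = 0.00319696
Total = 0.00793146.
Largest term belongs to T2, so T2 is most probable.

T2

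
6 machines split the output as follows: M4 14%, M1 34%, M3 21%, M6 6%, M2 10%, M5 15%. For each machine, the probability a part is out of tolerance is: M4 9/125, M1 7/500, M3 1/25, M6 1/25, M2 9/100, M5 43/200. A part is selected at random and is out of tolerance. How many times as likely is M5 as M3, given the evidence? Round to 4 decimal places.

By Bayes' rule, posterior ∝ prior × likelihood:
  M4: 0.14 × 0.072 = 0.01008
  M1: 0.34 × 0.014 = 0.00476
  M3: 0.21 × 0.04 = 0.0084
  M6: 0.06 × 0.04 = 0.0024
  M2: 0.1 × 0.09 = 0.009
  M5: 0.15 × 0.215 = 0.03225
Normalizing constant = 0.06689.
The ratio is 0.03225 / 0.0084 (the normalizer cancels) = 3.8393.

3.8393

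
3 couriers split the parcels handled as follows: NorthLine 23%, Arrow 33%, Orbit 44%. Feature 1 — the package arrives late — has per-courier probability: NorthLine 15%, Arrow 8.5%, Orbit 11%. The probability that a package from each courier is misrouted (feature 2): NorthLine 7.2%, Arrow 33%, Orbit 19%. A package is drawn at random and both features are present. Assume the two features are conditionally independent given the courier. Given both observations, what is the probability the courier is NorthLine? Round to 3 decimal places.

Compute prior × likelihood for every hypothesis:
  NorthLine: 0.23 × 0.15 × 0.072 = 0.002484
  Arrow: 0.33 × 0.085 × 0.33 = 0.0092565
  Orbit: 0.44 × 0.11 × 0.19 = 0.009196
Sum = 0.0209365.
P(NorthLine | evidence) = 0.002484 / 0.0209365 ≈ 0.119.

0.119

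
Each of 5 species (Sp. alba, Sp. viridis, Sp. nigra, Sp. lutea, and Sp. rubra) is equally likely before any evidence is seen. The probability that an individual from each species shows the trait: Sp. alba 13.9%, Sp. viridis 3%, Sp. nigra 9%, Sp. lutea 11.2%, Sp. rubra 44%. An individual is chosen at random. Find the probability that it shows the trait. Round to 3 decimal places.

0.162

With a uniform prior (1/5 each), posterior ∝ likelihood:
  Sp. alba: 0.139
  Sp. viridis: 0.03
  Sp. nigra: 0.09
  Sp. lutea: 0.112
  Sp. rubra: 0.44
P(trait) = (1/5) × (0.139 + 0.03 + 0.09 + 0.112 + 0.44) = 0.811/5 ≈ 0.162.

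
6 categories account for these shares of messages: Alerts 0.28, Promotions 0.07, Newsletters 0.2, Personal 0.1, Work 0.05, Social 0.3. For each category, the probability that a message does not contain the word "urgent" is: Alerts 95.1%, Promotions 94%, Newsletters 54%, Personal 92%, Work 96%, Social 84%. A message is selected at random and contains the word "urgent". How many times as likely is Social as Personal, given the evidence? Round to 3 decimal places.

6.000

Taking complements, P(urgent-flag | each) = Alerts 0.049, Promotions 0.06, Newsletters 0.46, Personal 0.08, Work 0.04, Social 0.16.
Compute prior × likelihood for every hypothesis:
  Alerts: 0.28 × 0.049 = 0.01372
  Promotions: 0.07 × 0.06 = 0.0042
  Newsletters: 0.2 × 0.46 = 0.092
  Personal: 0.1 × 0.08 = 0.008
  Work: 0.05 × 0.04 = 0.002
  Social: 0.3 × 0.16 = 0.048
Normalizing constant = 0.16792.
The ratio is 0.048 / 0.008 (the normalizer cancels) = 6.000.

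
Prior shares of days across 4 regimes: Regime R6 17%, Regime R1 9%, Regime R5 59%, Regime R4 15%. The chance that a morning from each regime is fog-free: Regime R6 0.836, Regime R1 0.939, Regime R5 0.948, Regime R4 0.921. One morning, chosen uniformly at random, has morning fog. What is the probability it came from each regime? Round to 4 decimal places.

Regime R6 0.3673, Regime R1 0.0723, Regime R5 0.4042, Regime R4 0.1561

Taking complements, P(fog | each) = Regime R6 0.164, Regime R1 0.061, Regime R5 0.052, Regime R4 0.079.
By Bayes' rule, posterior ∝ prior × likelihood:
  Regime R6: 0.17 × 0.164 = 0.02788
  Regime R1: 0.09 × 0.061 = 0.00549
  Regime R5: 0.59 × 0.052 = 0.03068
  Regime R4: 0.15 × 0.079 = 0.01185
Normalizing constant = 0.0759.
P(Regime R6 | fog) = 0.02788/0.0759 ≈ 0.3673
P(Regime R1 | fog) = 0.00549/0.0759 ≈ 0.0723
P(Regime R5 | fog) = 0.03068/0.0759 ≈ 0.4042
P(Regime R4 | fog) = 0.01185/0.0759 ≈ 0.1561
(Check: 0.3673+0.0723+0.4042+0.1561 = 0.9999.)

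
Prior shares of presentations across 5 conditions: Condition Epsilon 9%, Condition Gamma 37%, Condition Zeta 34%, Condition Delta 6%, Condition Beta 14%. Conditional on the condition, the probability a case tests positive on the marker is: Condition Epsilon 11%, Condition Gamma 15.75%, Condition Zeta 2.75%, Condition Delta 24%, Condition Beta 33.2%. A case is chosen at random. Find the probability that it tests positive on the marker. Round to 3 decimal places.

0.138

Compute prior × likelihood for every hypothesis:
  Condition Epsilon: 0.09 × 0.11 = 0.0099
  Condition Gamma: 0.37 × 0.1575 = 0.058275
  Condition Zeta: 0.34 × 0.0275 = 0.00935
  Condition Delta: 0.06 × 0.24 = 0.0144
  Condition Beta: 0.14 × 0.332 = 0.04648
P(marker-positive) = 0.0099 + 0.058275 + 0.00935 + 0.0144 + 0.04648 = 0.138405 → 0.138.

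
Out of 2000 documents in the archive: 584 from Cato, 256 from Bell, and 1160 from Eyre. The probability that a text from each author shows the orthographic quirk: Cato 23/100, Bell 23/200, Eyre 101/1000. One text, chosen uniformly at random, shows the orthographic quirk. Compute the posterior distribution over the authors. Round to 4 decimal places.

By Bayes' rule, posterior ∝ prior × likelihood:
  Cato: 0.292 × 0.23 = 0.06716
  Bell: 0.128 × 0.115 = 0.01472
  Eyre: 0.58 × 0.101 = 0.05858
Normalizing constant = 0.14046.
P(Cato | quirk) = 0.06716/0.14046 ≈ 0.4781
P(Bell | quirk) = 0.01472/0.14046 ≈ 0.1048
P(Eyre | quirk) = 0.05858/0.14046 ≈ 0.4171

Cato 0.4781, Bell 0.1048, Eyre 0.4171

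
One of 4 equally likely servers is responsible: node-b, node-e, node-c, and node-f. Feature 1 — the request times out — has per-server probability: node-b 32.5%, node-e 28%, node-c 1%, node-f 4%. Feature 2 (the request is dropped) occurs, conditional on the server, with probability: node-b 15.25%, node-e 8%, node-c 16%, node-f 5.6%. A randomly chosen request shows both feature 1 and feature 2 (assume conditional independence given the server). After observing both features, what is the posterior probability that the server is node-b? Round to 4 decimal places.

0.6538

With a uniform prior (1/4 each), posterior ∝ likelihood:
  node-b: 0.325 × 0.1525 = 0.0495625
  node-e: 0.28 × 0.08 = 0.0224
  node-c: 0.01 × 0.16 = 0.0016
  node-f: 0.04 × 0.056 = 0.00224
Normalizing constant = 0.0758025.
P(node-b | evidence) = 0.0495625 / 0.0758025 ≈ 0.6538.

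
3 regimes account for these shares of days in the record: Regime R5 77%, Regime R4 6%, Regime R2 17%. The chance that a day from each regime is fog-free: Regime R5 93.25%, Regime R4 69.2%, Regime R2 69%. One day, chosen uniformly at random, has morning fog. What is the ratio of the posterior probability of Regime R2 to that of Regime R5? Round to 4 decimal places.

1.0139

Taking complements, P(fog | each) = Regime R5 0.0675, Regime R4 0.308, Regime R2 0.31.
Compute prior × likelihood for every hypothesis:
  Regime R5: 0.77 × 0.0675 = 0.051975
  Regime R4: 0.06 × 0.308 = 0.01848
  Regime R2: 0.17 × 0.31 = 0.0527
Total = 0.123155.
The ratio is 0.0527 / 0.051975 (the normalizer cancels) = 1.0139.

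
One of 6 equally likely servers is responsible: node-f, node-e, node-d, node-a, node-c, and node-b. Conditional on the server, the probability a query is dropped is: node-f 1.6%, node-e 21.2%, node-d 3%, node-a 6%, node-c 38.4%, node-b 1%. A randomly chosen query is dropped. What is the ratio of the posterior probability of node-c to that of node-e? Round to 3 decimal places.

1.811

Since the prior is uniform, the posterior is proportional to the likelihood:
  node-f: 0.016
  node-e: 0.212
  node-d: 0.03
  node-a: 0.06
  node-c: 0.384
  node-b: 0.01
Sum = 0.712.
The ratio is 0.384 / 0.212 (the normalizer cancels) = 1.811.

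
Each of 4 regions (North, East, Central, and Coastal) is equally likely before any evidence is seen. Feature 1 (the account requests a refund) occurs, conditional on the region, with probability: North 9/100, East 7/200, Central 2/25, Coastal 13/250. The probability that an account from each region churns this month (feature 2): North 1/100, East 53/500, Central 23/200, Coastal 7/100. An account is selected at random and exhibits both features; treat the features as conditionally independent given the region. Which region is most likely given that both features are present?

Central

Since the prior is uniform, the posterior is proportional to the likelihood:
  North: 0.09 × 0.01 = 0.0009
  East: 0.035 × 0.106 = 0.00371
  Central: 0.08 × 0.115 = 0.0092
  Coastal: 0.052 × 0.07 = 0.00364
Total = 0.01745.
Largest term belongs to Central, so Central is most probable.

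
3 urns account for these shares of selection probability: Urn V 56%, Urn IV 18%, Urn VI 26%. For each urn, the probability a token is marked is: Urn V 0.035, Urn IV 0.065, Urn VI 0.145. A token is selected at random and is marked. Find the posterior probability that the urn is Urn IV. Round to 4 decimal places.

By Bayes' rule, posterior ∝ prior × likelihood:
  Urn V: 0.56 × 0.035 = 0.0196
  Urn IV: 0.18 × 0.065 = 0.0117
  Urn VI: 0.26 × 0.145 = 0.0377
Sum = 0.069.
P(Urn IV | evidence) = 0.0117 / 0.069 ≈ 0.1696.

0.1696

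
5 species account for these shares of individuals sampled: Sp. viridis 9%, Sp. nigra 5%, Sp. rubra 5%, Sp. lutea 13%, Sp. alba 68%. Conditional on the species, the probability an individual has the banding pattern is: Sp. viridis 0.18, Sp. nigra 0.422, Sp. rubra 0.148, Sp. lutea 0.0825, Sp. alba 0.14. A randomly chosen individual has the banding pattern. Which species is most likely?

Sp. alba

By Bayes' rule, posterior ∝ prior × likelihood:
  Sp. viridis: 0.09 × 0.18 = 0.0162
  Sp. nigra: 0.05 × 0.422 = 0.0211
  Sp. rubra: 0.05 × 0.148 = 0.0074
  Sp. lutea: 0.13 × 0.0825 = 0.010725
  Sp. alba: 0.68 × 0.14 = 0.0952
Total = 0.150625.
Largest term belongs to Sp. alba, so Sp. alba is most probable.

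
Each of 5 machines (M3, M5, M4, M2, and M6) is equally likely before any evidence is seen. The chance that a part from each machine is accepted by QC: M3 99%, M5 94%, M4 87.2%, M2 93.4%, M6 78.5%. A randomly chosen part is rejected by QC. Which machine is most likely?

M6

Taking complements, P(rejected | each) = M3 0.01, M5 0.06, M4 0.128, M2 0.066, M6 0.215.
Since the prior is uniform, the posterior is proportional to the likelihood:
  M3: 0.01
  M5: 0.06
  M4: 0.128
  M2: 0.066
  M6: 0.215
Sum = 0.479.
Largest term belongs to M6, so M6 is most probable.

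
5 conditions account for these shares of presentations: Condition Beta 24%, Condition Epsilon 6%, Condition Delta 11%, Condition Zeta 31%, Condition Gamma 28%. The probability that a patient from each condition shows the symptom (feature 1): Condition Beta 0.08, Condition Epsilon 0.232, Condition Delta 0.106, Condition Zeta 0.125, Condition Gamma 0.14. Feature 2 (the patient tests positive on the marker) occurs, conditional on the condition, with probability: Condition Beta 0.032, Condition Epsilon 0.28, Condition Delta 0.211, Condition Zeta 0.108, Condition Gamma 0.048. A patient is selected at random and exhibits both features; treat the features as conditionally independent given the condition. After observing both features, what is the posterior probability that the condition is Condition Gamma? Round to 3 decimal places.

By Bayes' rule, posterior ∝ prior × likelihood:
  Condition Beta: 0.24 × 0.08 × 0.032 = 0.0006144
  Condition Epsilon: 0.06 × 0.232 × 0.28 = 0.0038976
  Condition Delta: 0.11 × 0.106 × 0.211 = 0.00246026
  Condition Zeta: 0.31 × 0.125 × 0.108 = 0.004185
  Condition Gamma: 0.28 × 0.14 × 0.048 = 0.0018816
Total = 0.01303886.
P(Condition Gamma | evidence) = 0.0018816 / 0.01303886 ≈ 0.144.

0.144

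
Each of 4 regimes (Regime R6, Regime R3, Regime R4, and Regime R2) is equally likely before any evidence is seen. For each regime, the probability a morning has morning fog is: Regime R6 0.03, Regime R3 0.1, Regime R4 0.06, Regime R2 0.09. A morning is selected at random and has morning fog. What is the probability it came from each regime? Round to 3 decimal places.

Regime R6 0.107, Regime R3 0.357, Regime R4 0.214, Regime R2 0.321

Since the prior is uniform, the posterior is proportional to the likelihood:
  Regime R6: 0.03
  Regime R3: 0.1
  Regime R4: 0.06
  Regime R2: 0.09
Sum = 0.28.
P(Regime R6 | fog) = 0.03/0.28 ≈ 0.107
P(Regime R3 | fog) = 0.1/0.28 ≈ 0.357
P(Regime R4 | fog) = 0.06/0.28 ≈ 0.214
P(Regime R2 | fog) = 0.09/0.28 ≈ 0.321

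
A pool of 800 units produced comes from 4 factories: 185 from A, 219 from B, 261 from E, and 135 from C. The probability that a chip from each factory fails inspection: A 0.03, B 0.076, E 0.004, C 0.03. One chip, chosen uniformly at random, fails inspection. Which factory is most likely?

B

Unnormalized posteriors (prior × likelihood):
  A: 0.23125 × 0.03 = 0.0069375
  B: 0.27375 × 0.076 = 0.020805
  E: 0.32625 × 0.004 = 0.001305
  C: 0.16875 × 0.03 = 0.0050625
Sum = 0.03411.
Largest term belongs to B, so B is most probable.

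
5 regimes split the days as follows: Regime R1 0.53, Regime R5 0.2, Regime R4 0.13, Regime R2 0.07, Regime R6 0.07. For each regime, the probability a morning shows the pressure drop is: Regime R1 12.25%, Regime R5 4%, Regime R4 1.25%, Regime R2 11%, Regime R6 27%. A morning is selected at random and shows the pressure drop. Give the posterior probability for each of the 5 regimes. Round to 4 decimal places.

By Bayes' rule, posterior ∝ prior × likelihood:
  Regime R1: 0.53 × 0.1225 = 0.064925
  Regime R5: 0.2 × 0.04 = 0.008
  Regime R4: 0.13 × 0.0125 = 0.001625
  Regime R2: 0.07 × 0.11 = 0.0077
  Regime R6: 0.07 × 0.27 = 0.0189
Sum = 0.10115.
P(Regime R1 | drop) = 0.064925/0.10115 ≈ 0.6419
P(Regime R5 | drop) = 0.008/0.10115 ≈ 0.0791
P(Regime R4 | drop) = 0.001625/0.10115 ≈ 0.0161
P(Regime R2 | drop) = 0.0077/0.10115 ≈ 0.0761
P(Regime R6 | drop) = 0.0189/0.10115 ≈ 0.1869

Regime R1 0.6419, Regime R5 0.0791, Regime R4 0.0161, Regime R2 0.0761, Regime R6 0.1869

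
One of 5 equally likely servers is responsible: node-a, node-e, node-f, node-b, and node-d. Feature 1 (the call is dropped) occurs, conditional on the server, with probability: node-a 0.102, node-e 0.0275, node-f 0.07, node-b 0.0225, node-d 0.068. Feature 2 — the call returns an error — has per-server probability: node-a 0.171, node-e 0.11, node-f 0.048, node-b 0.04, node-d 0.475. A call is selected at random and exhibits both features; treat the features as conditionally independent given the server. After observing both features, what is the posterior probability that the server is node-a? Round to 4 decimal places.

Since the prior is uniform, the posterior is proportional to the likelihood:
  node-a: 0.102 × 0.171 = 0.017442
  node-e: 0.0275 × 0.11 = 0.003025
  node-f: 0.07 × 0.048 = 0.00336
  node-b: 0.0225 × 0.04 = 0.0009
  node-d: 0.068 × 0.475 = 0.0323
Normalizing constant = 0.057027.
P(node-a | evidence) = 0.017442 / 0.057027 ≈ 0.3059.

0.3059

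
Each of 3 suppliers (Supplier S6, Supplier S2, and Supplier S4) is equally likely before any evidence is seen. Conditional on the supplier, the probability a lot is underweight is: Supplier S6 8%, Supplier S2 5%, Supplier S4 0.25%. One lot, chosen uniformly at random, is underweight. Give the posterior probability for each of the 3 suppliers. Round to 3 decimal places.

Since the prior is uniform, the posterior is proportional to the likelihood:
  Supplier S6: 0.08
  Supplier S2: 0.05
  Supplier S4: 0.0025
Sum = 0.1325.
P(Supplier S6 | underweight) = 0.08/0.1325 ≈ 0.604
P(Supplier S2 | underweight) = 0.05/0.1325 ≈ 0.377
P(Supplier S4 | underweight) = 0.0025/0.1325 ≈ 0.019

Supplier S6 0.604, Supplier S2 0.377, Supplier S4 0.019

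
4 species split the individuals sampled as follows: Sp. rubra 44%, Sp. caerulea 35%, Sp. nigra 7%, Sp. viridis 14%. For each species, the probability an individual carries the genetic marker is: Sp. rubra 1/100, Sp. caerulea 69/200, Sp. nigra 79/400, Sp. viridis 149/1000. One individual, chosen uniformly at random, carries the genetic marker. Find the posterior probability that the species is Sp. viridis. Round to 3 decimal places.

0.131

Compute prior × likelihood for every hypothesis:
  Sp. rubra: 0.44 × 0.01 = 0.0044
  Sp. caerulea: 0.35 × 0.345 = 0.12075
  Sp. nigra: 0.07 × 0.1975 = 0.013825
  Sp. viridis: 0.14 × 0.149 = 0.02086
Total = 0.159835.
P(Sp. viridis | evidence) = 0.02086 / 0.159835 ≈ 0.131.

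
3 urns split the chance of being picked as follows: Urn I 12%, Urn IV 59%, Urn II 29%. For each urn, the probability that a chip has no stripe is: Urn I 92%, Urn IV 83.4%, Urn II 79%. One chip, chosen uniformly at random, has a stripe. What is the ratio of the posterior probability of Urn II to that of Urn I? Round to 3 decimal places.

Taking complements, P(striped | each) = Urn I 0.08, Urn IV 0.166, Urn II 0.21.
Prior × likelihood for each hypothesis:
  Urn I: 0.12 × 0.08 = 0.0096
  Urn IV: 0.59 × 0.166 = 0.09794
  Urn II: 0.29 × 0.21 = 0.0609
Normalizing constant = 0.16844.
The ratio is 0.0609 / 0.0096 (the normalizer cancels) = 6.344.

6.344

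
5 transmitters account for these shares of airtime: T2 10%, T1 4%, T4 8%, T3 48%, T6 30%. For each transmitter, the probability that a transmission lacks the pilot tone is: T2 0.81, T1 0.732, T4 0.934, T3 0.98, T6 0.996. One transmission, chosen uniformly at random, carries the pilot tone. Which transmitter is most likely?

Taking complements, P(pilot | each) = T2 0.19, T1 0.268, T4 0.066, T3 0.02, T6 0.004.
By Bayes' rule, posterior ∝ prior × likelihood:
  T2: 0.1 × 0.19 = 0.019
  T1: 0.04 × 0.268 = 0.01072
  T4: 0.08 × 0.066 = 0.00528
  T3: 0.48 × 0.02 = 0.0096
  T6: 0.3 × 0.004 = 0.0012
Normalizing constant = 0.0458.
Largest term belongs to T2, so T2 is most probable.

T2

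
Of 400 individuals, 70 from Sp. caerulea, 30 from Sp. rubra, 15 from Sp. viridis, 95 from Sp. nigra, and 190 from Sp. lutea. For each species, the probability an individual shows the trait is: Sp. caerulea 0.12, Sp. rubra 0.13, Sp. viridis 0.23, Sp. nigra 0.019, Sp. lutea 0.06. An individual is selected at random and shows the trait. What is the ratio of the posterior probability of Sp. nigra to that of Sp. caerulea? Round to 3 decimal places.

0.215

Compute prior × likelihood for every hypothesis:
  Sp. caerulea: 0.175 × 0.12 = 0.021
  Sp. rubra: 0.075 × 0.13 = 0.00975
  Sp. viridis: 0.0375 × 0.23 = 0.008625
  Sp. nigra: 0.2375 × 0.019 = 0.0045125
  Sp. lutea: 0.475 × 0.06 = 0.0285
Sum = 0.0723875.
The ratio is 0.0045125 / 0.021 (the normalizer cancels) = 0.215.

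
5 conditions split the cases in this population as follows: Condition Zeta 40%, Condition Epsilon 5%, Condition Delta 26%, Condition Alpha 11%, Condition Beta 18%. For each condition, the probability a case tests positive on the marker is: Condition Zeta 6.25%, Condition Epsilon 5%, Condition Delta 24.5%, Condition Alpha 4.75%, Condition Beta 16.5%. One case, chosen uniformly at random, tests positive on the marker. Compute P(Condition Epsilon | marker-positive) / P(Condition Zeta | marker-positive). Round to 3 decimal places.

By Bayes' rule, posterior ∝ prior × likelihood:
  Condition Zeta: 0.4 × 0.0625 = 0.025
  Condition Epsilon: 0.05 × 0.05 = 0.0025
  Condition Delta: 0.26 × 0.245 = 0.0637
  Condition Alpha: 0.11 × 0.0475 = 0.005225
  Condition Beta: 0.18 × 0.165 = 0.0297
Total = 0.126125.
The ratio is 0.0025 / 0.025 (the normalizer cancels) = 0.100.

0.100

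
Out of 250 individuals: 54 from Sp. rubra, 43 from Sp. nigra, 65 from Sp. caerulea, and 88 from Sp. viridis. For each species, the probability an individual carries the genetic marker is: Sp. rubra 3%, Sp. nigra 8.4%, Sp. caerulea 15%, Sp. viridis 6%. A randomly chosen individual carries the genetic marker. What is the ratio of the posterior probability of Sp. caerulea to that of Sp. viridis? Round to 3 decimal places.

Compute prior × likelihood for every hypothesis:
  Sp. rubra: 0.216 × 0.03 = 0.00648
  Sp. nigra: 0.172 × 0.084 = 0.014448
  Sp. caerulea: 0.26 × 0.15 = 0.039
  Sp. viridis: 0.352 × 0.06 = 0.02112
Normalizing constant = 0.081048.
The ratio is 0.039 / 0.02112 (the normalizer cancels) = 1.847.

1.847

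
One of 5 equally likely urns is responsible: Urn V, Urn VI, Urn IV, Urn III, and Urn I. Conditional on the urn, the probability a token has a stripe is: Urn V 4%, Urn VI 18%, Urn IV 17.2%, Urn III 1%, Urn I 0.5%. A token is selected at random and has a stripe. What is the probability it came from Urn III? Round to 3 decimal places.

0.025

Since the prior is uniform, the posterior is proportional to the likelihood:
  Urn V: 0.04
  Urn VI: 0.18
  Urn IV: 0.172
  Urn III: 0.01
  Urn I: 0.005
Total = 0.407.
P(Urn III | evidence) = 0.01 / 0.407 ≈ 0.025.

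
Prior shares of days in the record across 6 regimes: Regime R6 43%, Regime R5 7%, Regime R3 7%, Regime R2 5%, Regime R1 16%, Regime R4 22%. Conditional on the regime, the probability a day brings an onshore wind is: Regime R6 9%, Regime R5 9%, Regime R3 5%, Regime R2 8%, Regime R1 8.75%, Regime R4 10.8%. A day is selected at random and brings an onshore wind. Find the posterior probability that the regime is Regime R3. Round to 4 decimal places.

Compute prior × likelihood for every hypothesis:
  Regime R6: 0.43 × 0.09 = 0.0387
  Regime R5: 0.07 × 0.09 = 0.0063
  Regime R3: 0.07 × 0.05 = 0.0035
  Regime R2: 0.05 × 0.08 = 0.004
  Regime R1: 0.16 × 0.0875 = 0.014
  Regime R4: 0.22 × 0.108 = 0.02376
Total = 0.09026.
P(Regime R3 | evidence) = 0.0035 / 0.09026 ≈ 0.0388.

0.0388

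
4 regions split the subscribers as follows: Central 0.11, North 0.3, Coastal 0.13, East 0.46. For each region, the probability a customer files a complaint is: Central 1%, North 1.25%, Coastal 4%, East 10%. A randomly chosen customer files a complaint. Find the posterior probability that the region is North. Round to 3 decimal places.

0.067

Compute prior × likelihood for every hypothesis:
  Central: 0.11 × 0.01 = 0.0011
  North: 0.3 × 0.0125 = 0.00375
  Coastal: 0.13 × 0.04 = 0.0052
  East: 0.46 × 0.1 = 0.046
Sum = 0.05605.
P(North | evidence) = 0.00375 / 0.05605 ≈ 0.067.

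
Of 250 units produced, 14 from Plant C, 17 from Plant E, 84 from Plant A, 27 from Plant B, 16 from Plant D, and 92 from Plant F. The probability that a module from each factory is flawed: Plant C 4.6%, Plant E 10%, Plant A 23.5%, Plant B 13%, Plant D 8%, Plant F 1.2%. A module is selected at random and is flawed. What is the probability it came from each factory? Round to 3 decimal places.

Plant C 0.023, Plant E 0.061, Plant A 0.706, Plant B 0.125, Plant D 0.046, Plant F 0.039

Prior × likelihood for each hypothesis:
  Plant C: 0.056 × 0.046 = 0.002576
  Plant E: 0.068 × 0.1 = 0.0068
  Plant A: 0.336 × 0.235 = 0.07896
  Plant B: 0.108 × 0.13 = 0.01404
  Plant D: 0.064 × 0.08 = 0.00512
  Plant F: 0.368 × 0.012 = 0.004416
Sum = 0.111912.
P(Plant C | flawed) = 0.002576/0.111912 ≈ 0.023
P(Plant E | flawed) = 0.0068/0.111912 ≈ 0.061
P(Plant A | flawed) = 0.07896/0.111912 ≈ 0.706
P(Plant B | flawed) = 0.01404/0.111912 ≈ 0.125
P(Plant D | flawed) = 0.00512/0.111912 ≈ 0.046
P(Plant F | flawed) = 0.004416/0.111912 ≈ 0.039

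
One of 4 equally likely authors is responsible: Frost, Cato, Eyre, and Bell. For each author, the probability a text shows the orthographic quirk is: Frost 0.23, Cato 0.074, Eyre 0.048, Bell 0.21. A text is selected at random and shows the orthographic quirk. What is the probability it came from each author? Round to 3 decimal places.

Since the prior is uniform, the posterior is proportional to the likelihood:
  Frost: 0.23
  Cato: 0.074
  Eyre: 0.048
  Bell: 0.21
Sum = 0.562.
P(Frost | quirk) = 0.23/0.562 ≈ 0.409
P(Cato | quirk) = 0.074/0.562 ≈ 0.132
P(Eyre | quirk) = 0.048/0.562 ≈ 0.085
P(Bell | quirk) = 0.21/0.562 ≈ 0.374
(Check: 0.409+0.132+0.085+0.374 = 1.000.)

Frost 0.409, Cato 0.132, Eyre 0.085, Bell 0.374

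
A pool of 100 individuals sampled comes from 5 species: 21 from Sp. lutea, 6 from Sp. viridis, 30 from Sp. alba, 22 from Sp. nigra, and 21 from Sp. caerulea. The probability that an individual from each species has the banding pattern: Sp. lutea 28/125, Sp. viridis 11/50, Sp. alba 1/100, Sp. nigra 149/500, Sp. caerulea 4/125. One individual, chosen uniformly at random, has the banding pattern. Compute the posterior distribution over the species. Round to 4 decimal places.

Sp. lutea 0.3471, Sp. viridis 0.0974, Sp. alba 0.0221, Sp. nigra 0.4838, Sp. caerulea 0.0496

Unnormalized posteriors (prior × likelihood):
  Sp. lutea: 0.21 × 0.224 = 0.04704
  Sp. viridis: 0.06 × 0.22 = 0.0132
  Sp. alba: 0.3 × 0.01 = 0.003
  Sp. nigra: 0.22 × 0.298 = 0.06556
  Sp. caerulea: 0.21 × 0.032 = 0.00672
Total = 0.13552.
P(Sp. lutea | banded) = 0.04704/0.13552 ≈ 0.3471
P(Sp. viridis | banded) = 0.0132/0.13552 ≈ 0.0974
P(Sp. alba | banded) = 0.003/0.13552 ≈ 0.0221
P(Sp. nigra | banded) = 0.06556/0.13552 ≈ 0.4838
P(Sp. caerulea | banded) = 0.00672/0.13552 ≈ 0.0496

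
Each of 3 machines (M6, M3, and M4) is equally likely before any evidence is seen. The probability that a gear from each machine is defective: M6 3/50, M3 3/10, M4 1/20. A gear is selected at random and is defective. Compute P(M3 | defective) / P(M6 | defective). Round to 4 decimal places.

5.0000

Since the prior is uniform, the posterior is proportional to the likelihood:
  M6: 0.06
  M3: 0.3
  M4: 0.05
Normalizing constant = 0.41.
The ratio is 0.3 / 0.06 (the normalizer cancels) = 5.0000.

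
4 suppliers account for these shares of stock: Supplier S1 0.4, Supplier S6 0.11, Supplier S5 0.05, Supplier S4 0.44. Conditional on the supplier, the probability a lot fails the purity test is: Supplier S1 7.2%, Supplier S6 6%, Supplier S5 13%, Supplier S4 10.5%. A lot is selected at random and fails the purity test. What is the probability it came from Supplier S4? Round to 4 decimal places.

By Bayes' rule, posterior ∝ prior × likelihood:
  Supplier S1: 0.4 × 0.072 = 0.0288
  Supplier S6: 0.11 × 0.06 = 0.0066
  Supplier S5: 0.05 × 0.13 = 0.0065
  Supplier S4: 0.44 × 0.105 = 0.0462
Total = 0.0881.
P(Supplier S4 | evidence) = 0.0462 / 0.0881 ≈ 0.5244.

0.5244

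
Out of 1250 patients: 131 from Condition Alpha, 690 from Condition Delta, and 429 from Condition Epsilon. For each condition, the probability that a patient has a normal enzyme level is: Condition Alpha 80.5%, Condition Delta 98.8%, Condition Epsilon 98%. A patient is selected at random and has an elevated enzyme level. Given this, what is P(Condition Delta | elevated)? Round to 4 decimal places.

0.1953

Taking complements, P(elevated | each) = Condition Alpha 0.195, Condition Delta 0.012, Condition Epsilon 0.02.
Unnormalized posteriors (prior × likelihood):
  Condition Alpha: 0.1048 × 0.195 = 0.020436
  Condition Delta: 0.552 × 0.012 = 0.006624
  Condition Epsilon: 0.3432 × 0.02 = 0.006864
Total = 0.033924.
P(Condition Delta | evidence) = 0.006624 / 0.033924 ≈ 0.1953.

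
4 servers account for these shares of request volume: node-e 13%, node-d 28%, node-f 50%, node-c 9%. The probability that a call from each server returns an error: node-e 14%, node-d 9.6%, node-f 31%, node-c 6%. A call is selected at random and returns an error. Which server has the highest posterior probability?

Unnormalized posteriors (prior × likelihood):
  node-e: 0.13 × 0.14 = 0.0182
  node-d: 0.28 × 0.096 = 0.02688
  node-f: 0.5 × 0.31 = 0.155
  node-c: 0.09 × 0.06 = 0.0054
Normalizing constant = 0.20548.
Largest term belongs to node-f, so node-f is most probable.

node-f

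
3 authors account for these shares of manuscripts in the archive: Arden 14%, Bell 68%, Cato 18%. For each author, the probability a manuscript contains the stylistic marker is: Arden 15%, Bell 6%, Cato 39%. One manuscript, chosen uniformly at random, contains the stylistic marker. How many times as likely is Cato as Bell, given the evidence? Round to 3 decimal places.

1.721

By Bayes' rule, posterior ∝ prior × likelihood:
  Arden: 0.14 × 0.15 = 0.021
  Bell: 0.68 × 0.06 = 0.0408
  Cato: 0.18 × 0.39 = 0.0702
Sum = 0.132.
The ratio is 0.0702 / 0.0408 (the normalizer cancels) = 1.721.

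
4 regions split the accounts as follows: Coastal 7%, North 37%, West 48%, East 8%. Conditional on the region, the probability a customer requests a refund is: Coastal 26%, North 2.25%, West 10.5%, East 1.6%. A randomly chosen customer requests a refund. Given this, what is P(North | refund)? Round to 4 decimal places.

By Bayes' rule, posterior ∝ prior × likelihood:
  Coastal: 0.07 × 0.26 = 0.0182
  North: 0.37 × 0.0225 = 0.008325
  West: 0.48 × 0.105 = 0.0504
  East: 0.08 × 0.016 = 0.00128
Total = 0.078205.
P(North | evidence) = 0.008325 / 0.078205 ≈ 0.1065.

0.1065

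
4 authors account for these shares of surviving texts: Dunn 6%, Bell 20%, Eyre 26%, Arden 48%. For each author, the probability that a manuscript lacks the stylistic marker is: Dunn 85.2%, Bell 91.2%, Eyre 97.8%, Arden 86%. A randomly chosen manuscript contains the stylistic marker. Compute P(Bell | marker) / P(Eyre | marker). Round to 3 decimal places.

3.077

Taking complements, P(marker | each) = Dunn 0.148, Bell 0.088, Eyre 0.022, Arden 0.14.
Prior × likelihood for each hypothesis:
  Dunn: 0.06 × 0.148 = 0.00888
  Bell: 0.2 × 0.088 = 0.0176
  Eyre: 0.26 × 0.022 = 0.00572
  Arden: 0.48 × 0.14 = 0.0672
Normalizing constant = 0.0994.
The ratio is 0.0176 / 0.00572 (the normalizer cancels) = 3.077.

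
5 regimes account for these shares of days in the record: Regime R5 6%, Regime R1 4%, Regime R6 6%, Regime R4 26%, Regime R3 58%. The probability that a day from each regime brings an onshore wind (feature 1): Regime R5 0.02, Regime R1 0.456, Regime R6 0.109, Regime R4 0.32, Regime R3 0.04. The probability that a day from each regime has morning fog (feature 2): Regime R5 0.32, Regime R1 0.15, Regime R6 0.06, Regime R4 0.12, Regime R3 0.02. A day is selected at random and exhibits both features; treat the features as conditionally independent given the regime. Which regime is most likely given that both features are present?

Regime R4

Prior × likelihood for each hypothesis:
  Regime R5: 0.06 × 0.02 × 0.32 = 0.000384
  Regime R1: 0.04 × 0.456 × 0.15 = 0.002736
  Regime R6: 0.06 × 0.109 × 0.06 = 0.0003924
  Regime R4: 0.26 × 0.32 × 0.12 = 0.009984
  Regime R3: 0.58 × 0.04 × 0.02 = 0.000464
Sum = 0.0139604.
Largest term belongs to Regime R4, so Regime R4 is most probable.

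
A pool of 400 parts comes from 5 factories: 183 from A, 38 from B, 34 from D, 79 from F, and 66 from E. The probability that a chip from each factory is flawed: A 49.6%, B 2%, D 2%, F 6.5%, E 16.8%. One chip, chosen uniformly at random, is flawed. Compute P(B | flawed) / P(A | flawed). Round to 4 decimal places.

Compute prior × likelihood for every hypothesis:
  A: 0.4575 × 0.496 = 0.22692
  B: 0.095 × 0.02 = 0.0019
  D: 0.085 × 0.02 = 0.0017
  F: 0.1975 × 0.065 = 0.0128375
  E: 0.165 × 0.168 = 0.02772
Total = 0.2710775.
The ratio is 0.0019 / 0.22692 (the normalizer cancels) = 0.0084.

0.0084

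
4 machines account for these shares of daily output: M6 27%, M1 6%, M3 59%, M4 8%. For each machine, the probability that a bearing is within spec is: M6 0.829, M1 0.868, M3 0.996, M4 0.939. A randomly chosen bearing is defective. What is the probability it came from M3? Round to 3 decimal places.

Taking complements, P(defective | each) = M6 0.171, M1 0.132, M3 0.004, M4 0.061.
By Bayes' rule, posterior ∝ prior × likelihood:
  M6: 0.27 × 0.171 = 0.04617
  M1: 0.06 × 0.132 = 0.00792
  M3: 0.59 × 0.004 = 0.00236
  M4: 0.08 × 0.061 = 0.00488
Normalizing constant = 0.06133.
P(M3 | evidence) = 0.00236 / 0.06133 ≈ 0.038.

0.038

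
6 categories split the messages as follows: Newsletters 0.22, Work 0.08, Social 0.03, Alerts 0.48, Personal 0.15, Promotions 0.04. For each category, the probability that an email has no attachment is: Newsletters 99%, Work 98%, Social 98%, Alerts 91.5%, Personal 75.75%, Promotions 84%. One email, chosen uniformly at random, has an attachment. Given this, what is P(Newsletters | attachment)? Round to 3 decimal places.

0.025

Taking complements, P(attachment | each) = Newsletters 0.01, Work 0.02, Social 0.02, Alerts 0.085, Personal 0.2425, Promotions 0.16.
Prior × likelihood for each hypothesis:
  Newsletters: 0.22 × 0.01 = 0.0022
  Work: 0.08 × 0.02 = 0.0016
  Social: 0.03 × 0.02 = 0.0006
  Alerts: 0.48 × 0.085 = 0.0408
  Personal: 0.15 × 0.2425 = 0.036375
  Promotions: 0.04 × 0.16 = 0.0064
Total = 0.087975.
P(Newsletters | evidence) = 0.0022 / 0.087975 ≈ 0.025.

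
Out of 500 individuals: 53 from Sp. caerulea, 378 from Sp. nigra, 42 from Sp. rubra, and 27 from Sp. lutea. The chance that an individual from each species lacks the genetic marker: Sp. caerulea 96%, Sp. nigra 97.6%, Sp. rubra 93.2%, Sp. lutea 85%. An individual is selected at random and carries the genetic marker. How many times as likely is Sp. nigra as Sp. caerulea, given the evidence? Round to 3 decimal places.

4.279

Taking complements, P(marker | each) = Sp. caerulea 0.04, Sp. nigra 0.024, Sp. rubra 0.068, Sp. lutea 0.15.
Prior × likelihood for each hypothesis:
  Sp. caerulea: 0.106 × 0.04 = 0.00424
  Sp. nigra: 0.756 × 0.024 = 0.018144
  Sp. rubra: 0.084 × 0.068 = 0.005712
  Sp. lutea: 0.054 × 0.15 = 0.0081
Total = 0.036196.
The ratio is 0.018144 / 0.00424 (the normalizer cancels) = 4.279.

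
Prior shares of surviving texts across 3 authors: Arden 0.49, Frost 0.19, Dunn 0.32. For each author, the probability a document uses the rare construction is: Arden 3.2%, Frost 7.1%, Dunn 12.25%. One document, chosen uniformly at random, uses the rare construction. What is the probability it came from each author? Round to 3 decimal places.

Prior × likelihood for each hypothesis:
  Arden: 0.49 × 0.032 = 0.01568
  Frost: 0.19 × 0.071 = 0.01349
  Dunn: 0.32 × 0.1225 = 0.0392
Total = 0.06837.
P(Arden | rare-form) = 0.01568/0.06837 ≈ 0.229
P(Frost | rare-form) = 0.01349/0.06837 ≈ 0.197
P(Dunn | rare-form) = 0.0392/0.06837 ≈ 0.573

Arden 0.229, Frost 0.197, Dunn 0.573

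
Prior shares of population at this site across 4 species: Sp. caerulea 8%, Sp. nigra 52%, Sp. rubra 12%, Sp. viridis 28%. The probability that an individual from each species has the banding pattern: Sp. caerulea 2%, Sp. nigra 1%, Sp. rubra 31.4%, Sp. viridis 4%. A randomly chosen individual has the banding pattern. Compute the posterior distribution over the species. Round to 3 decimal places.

Prior × likelihood for each hypothesis:
  Sp. caerulea: 0.08 × 0.02 = 0.0016
  Sp. nigra: 0.52 × 0.01 = 0.0052
  Sp. rubra: 0.12 × 0.314 = 0.03768
  Sp. viridis: 0.28 × 0.04 = 0.0112
Total = 0.05568.
P(Sp. caerulea | banded) = 0.0016/0.05568 ≈ 0.029
P(Sp. nigra | banded) = 0.0052/0.05568 ≈ 0.093
P(Sp. rubra | banded) = 0.03768/0.05568 ≈ 0.677
P(Sp. viridis | banded) = 0.0112/0.05568 ≈ 0.201
(Check: 0.029+0.093+0.677+0.201 = 1.000.)

Sp. caerulea 0.029, Sp. nigra 0.093, Sp. rubra 0.677, Sp. viridis 0.201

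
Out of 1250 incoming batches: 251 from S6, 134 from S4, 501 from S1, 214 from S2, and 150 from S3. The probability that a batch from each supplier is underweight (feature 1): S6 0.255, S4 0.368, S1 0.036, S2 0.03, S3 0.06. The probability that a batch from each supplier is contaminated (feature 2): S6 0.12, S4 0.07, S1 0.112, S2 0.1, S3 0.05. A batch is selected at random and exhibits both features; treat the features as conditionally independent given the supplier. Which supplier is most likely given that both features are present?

Unnormalized posteriors (prior × likelihood):
  S6: 0.2008 × 0.255 × 0.12 = 0.00614448
  S4: 0.1072 × 0.368 × 0.07 = 0.002761472
  S1: 0.4008 × 0.036 × 0.112 = 0.0016160256
  S2: 0.1712 × 0.03 × 0.1 = 0.0005136
  S3: 0.12 × 0.06 × 0.05 = 0.00036
Total = 0.0113955776.
Largest term belongs to S6, so S6 is most probable.

S6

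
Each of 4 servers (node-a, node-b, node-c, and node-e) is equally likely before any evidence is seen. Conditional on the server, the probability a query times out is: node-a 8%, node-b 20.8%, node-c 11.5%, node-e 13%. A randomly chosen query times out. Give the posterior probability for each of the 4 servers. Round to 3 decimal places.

node-a 0.150, node-b 0.390, node-c 0.216, node-e 0.244

With a uniform prior (1/4 each), posterior ∝ likelihood:
  node-a: 0.08
  node-b: 0.208
  node-c: 0.115
  node-e: 0.13
Sum = 0.533.
P(node-a | timeout) = 0.08/0.533 ≈ 0.150
P(node-b | timeout) = 0.208/0.533 ≈ 0.390
P(node-c | timeout) = 0.115/0.533 ≈ 0.216
P(node-e | timeout) = 0.13/0.533 ≈ 0.244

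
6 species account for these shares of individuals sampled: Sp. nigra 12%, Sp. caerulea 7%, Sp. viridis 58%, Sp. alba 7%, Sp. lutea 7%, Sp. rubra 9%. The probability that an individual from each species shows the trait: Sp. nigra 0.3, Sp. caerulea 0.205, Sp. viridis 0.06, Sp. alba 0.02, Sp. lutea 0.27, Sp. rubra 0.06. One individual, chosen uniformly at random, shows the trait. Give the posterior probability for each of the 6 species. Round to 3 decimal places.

Compute prior × likelihood for every hypothesis:
  Sp. nigra: 0.12 × 0.3 = 0.036
  Sp. caerulea: 0.07 × 0.205 = 0.01435
  Sp. viridis: 0.58 × 0.06 = 0.0348
  Sp. alba: 0.07 × 0.02 = 0.0014
  Sp. lutea: 0.07 × 0.27 = 0.0189
  Sp. rubra: 0.09 × 0.06 = 0.0054
Normalizing constant = 0.11085.
P(Sp. nigra | trait) = 0.036/0.11085 ≈ 0.325
P(Sp. caerulea | trait) = 0.01435/0.11085 ≈ 0.129
P(Sp. viridis | trait) = 0.0348/0.11085 ≈ 0.314
P(Sp. alba | trait) = 0.0014/0.11085 ≈ 0.013
P(Sp. lutea | trait) = 0.0189/0.11085 ≈ 0.171
P(Sp. rubra | trait) = 0.0054/0.11085 ≈ 0.049
(Check: 0.325+0.129+0.314+0.013+0.171+0.049 = 1.001.)

Sp. nigra 0.325, Sp. caerulea 0.129, Sp. viridis 0.314, Sp. alba 0.013, Sp. lutea 0.171, Sp. rubra 0.049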